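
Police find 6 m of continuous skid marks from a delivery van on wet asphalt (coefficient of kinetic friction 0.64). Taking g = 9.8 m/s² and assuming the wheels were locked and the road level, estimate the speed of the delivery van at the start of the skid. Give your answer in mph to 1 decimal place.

Deceleration a = μg = 0.64 × 9.8 = 6.272 m/s².
v = √(2a·d) = √(2 × 6.272 × 6) = √75.264 = 8.6755 m/s.
= 8.6755 ÷ 0.44704 = 19.407 mph.

Initial speed ≈ 19.4 mph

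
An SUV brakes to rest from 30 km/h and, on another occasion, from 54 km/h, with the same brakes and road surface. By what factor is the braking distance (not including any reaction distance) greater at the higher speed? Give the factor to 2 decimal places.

Factor ≈ 3.24

Braking distance d = v²/(2a), so with a fixed, d ∝ v².
Factor = (54/30)² = 1.8000² = 3.2400.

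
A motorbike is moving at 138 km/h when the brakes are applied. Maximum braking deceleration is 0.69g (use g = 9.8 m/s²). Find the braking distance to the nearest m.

138 km/h ÷ 3.6 = 38.3333 m/s.
a = 0.69 × 9.8 = 6.762 m/s².
Braking distance = v²/(2a) = 38.3333² / (2 × 6.762) = 1469.442 / 13.524 = 108.654 m.

Braking distance ≈ 109 m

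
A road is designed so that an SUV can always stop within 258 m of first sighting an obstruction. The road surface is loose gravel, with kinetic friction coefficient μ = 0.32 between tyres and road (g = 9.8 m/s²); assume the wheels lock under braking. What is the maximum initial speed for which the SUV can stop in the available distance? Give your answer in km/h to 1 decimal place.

a = μg = 0.32 × 9.8 = 3.136 m/s².
v²/(2a) = d ⇒ v = √(2 × 3.136 × 258) = √1618.18 = 40.2266 m/s.
40.2266 m/s × 3.6 = 144.816 km/h.

Maximum speed ≈ 144.8 km/h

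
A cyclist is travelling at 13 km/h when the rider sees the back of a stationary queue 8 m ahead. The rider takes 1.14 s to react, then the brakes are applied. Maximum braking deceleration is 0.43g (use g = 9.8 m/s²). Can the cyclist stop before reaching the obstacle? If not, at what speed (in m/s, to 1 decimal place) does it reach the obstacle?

13 km/h ÷ 3.6 = 3.6111 m/s.
a = 0.43 × 9.8 = 4.214 m/s².
Reaction distance = 3.6111 × 1.14 = 4.117 m.
Braking distance = v²/(2a) = 13.040 / 8.428 = 1.547 m.
Total stopping distance = 4.117 + 1.547 = 5.664 m, vs 8 m available — it stops with 8 − 5.664 = 2.336 m to spare.

Yes — it stops about 2.3 m short of the obstacle, so it never reaches it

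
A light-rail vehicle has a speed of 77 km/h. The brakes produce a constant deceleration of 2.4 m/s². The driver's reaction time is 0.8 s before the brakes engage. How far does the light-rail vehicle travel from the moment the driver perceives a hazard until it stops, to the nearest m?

77 km/h ÷ 3.6 = 21.3889 m/s.
Reaction distance = v·t_r = 21.3889 × 0.8 = 17.111 m.
Braking distance = v²/(2a) = 21.3889² / (2 × 2.400) = 457.485 / 4.800 = 95.309 m.
Total = 17.111 + 95.309 = 112.420 m.

Total stopping distance ≈ 112 m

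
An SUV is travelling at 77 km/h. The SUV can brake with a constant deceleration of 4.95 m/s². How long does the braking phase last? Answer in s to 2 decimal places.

77 km/h ÷ 3.6 = 21.3889 m/s.
Braking time = v/a = 21.3889 / 4.950 = 4.321 s.

Braking time ≈ 4.32 s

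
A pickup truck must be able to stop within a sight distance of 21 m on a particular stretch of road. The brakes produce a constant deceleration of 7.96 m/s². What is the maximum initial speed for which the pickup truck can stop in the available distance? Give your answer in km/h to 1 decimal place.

v²/(2a) = d ⇒ v = √(2 × 7.960 × 21) = √334.32 = 18.2844 m/s.
18.2844 m/s × 3.6 = 65.824 km/h.

Maximum speed ≈ 65.8 km/h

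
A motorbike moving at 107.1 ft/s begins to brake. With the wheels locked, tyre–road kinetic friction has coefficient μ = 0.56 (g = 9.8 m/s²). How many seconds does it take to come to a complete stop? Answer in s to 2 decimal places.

Braking time ≈ 5.95 s

107.1 ft/s × 0.3048 = 32.6441 m/s.
a = μg = 0.56 × 9.8 = 5.488 m/s².
Braking time = v/a = 32.6441 / 5.488 = 5.948 s.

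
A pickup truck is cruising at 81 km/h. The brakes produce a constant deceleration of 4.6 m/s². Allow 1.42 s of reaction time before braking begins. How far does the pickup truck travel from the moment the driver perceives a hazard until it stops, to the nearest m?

81 km/h ÷ 3.6 = 22.5000 m/s.
Reaction distance = v·t_r = 22.5000 × 1.42 = 31.950 m.
Braking distance = v²/(2a) = 22.5000² / (2 × 4.600) = 506.250 / 9.200 = 55.027 m.
Total = 31.950 + 55.027 = 86.977 m.

Total stopping distance ≈ 87 m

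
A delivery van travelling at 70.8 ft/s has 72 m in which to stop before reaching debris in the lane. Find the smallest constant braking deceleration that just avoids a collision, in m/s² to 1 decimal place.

Required deceleration ≈ 3.2 m/s²

70.8 ft/s × 0.3048 = 21.5798 m/s.
v² = 2a·d ⇒ a = v²/(2d) = 21.5798² / (2 × 72.000) = 465.688 / 144.000 = 3.2339 m/s².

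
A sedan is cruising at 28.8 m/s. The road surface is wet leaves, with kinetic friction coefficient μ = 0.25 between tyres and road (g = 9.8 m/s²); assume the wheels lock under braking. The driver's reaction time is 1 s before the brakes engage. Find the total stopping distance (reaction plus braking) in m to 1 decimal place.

Total stopping distance ≈ 198.1 m

a = μg = 0.25 × 9.8 = 2.450 m/s².
Reaction distance = v·t_r = 28.8000 × 1 = 28.800 m.
Braking distance = v²/(2a) = 28.8000² / (2 × 2.450) = 829.440 / 4.900 = 169.273 m.
Total = 28.800 + 169.273 = 198.073 m.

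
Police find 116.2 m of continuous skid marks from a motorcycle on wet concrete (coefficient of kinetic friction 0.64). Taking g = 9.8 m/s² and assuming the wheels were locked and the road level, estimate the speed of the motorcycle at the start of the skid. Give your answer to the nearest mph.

Initial speed ≈ 85 mph

Deceleration a = μg = 0.64 × 9.8 = 6.272 m/s².
v = √(2a·d) = √(2 × 6.272 × 116.2) = √1457.613 = 38.1787 m/s.
= 38.1787 ÷ 0.44704 = 85.403 mph.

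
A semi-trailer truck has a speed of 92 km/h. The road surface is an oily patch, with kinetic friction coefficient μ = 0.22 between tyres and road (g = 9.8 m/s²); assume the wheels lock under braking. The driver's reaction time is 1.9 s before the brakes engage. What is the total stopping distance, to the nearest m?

92 km/h ÷ 3.6 = 25.5556 m/s.
a = μg = 0.22 × 9.8 = 2.156 m/s².
Reaction distance = v·t_r = 25.5556 × 1.9 = 48.556 m.
Braking distance = v²/(2a) = 25.5556² / (2 × 2.156) = 653.089 / 4.312 = 151.458 m.
Total = 48.556 + 151.458 = 200.014 m.

Total stopping distance ≈ 200 m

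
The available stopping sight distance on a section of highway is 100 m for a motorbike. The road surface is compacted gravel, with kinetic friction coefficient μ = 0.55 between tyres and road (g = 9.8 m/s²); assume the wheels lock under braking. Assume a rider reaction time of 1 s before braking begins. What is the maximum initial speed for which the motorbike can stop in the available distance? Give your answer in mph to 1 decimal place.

Maximum speed ≈ 62.4 mph

a = μg = 0.55 × 9.8 = 5.390 m/s².
Stopping distance: v·t_r + v²/(2a) = 100 with t_r = 1 s and a = 5.390 m/s².
So v² + 10.780 v − 1078.00 = 0.
Positive root: v = −a·t_r + √((a·t_r)² + 2a·d) = −5.390 + √(29.052 + 1078.00) = 27.8824 m/s.
27.8824 m/s ÷ 0.44704 = 62.371 mph.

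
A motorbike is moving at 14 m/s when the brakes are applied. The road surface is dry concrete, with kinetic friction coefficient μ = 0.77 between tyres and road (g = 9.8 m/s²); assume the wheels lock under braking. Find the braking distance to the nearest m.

Braking distance ≈ 13 m

a = μg = 0.77 × 9.8 = 7.546 m/s².
Braking distance = v²/(2a) = 14.0000² / (2 × 7.546) = 196.000 / 15.092 = 12.987 m.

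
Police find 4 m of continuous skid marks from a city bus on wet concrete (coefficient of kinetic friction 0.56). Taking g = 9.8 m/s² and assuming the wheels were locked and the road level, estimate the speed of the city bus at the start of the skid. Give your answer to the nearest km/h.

Deceleration a = μg = 0.56 × 9.8 = 5.488 m/s².
v = √(2a·d) = √(2 × 5.488 × 4) = √43.904 = 6.6260 m/s.
= 6.6260 × 3.6 = 23.854 km/h.

Initial speed ≈ 24 km/h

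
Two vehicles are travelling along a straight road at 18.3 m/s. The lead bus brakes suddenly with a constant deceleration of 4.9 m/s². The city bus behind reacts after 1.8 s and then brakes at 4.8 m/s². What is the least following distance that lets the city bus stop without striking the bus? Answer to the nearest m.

Minimum gap ≈ 34 m

Leader travels v²/(2a_L) = 334.890 / 9.800 = 34.172 m before stopping.
Follower covers v·t_r = 18.3000 × 1.8 = 32.940 m while reacting, then v²/(2a_F) = 334.890 / 9.600 = 34.884 m while braking, for a total of 32.940 + 34.884 = 67.824 m.
Since a_F ≤ a_L and the follower starts braking later, the follower is never slower than the leader, so the closest approach is when both have stopped.
Minimum gap = 67.824 − 34.172 = 33.652 m.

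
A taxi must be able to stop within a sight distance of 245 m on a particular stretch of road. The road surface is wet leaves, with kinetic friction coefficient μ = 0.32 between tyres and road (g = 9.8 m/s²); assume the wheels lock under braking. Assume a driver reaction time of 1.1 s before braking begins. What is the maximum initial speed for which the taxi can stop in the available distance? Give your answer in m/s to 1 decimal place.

a = μg = 0.32 × 9.8 = 3.136 m/s².
Stopping distance: v·t_r + v²/(2a) = 245 with t_r = 1.1 s and a = 3.136 m/s².
So v² + 6.899 v − 1536.64 = 0.
Positive root: v = −a·t_r + √((a·t_r)² + 2a·d) = −3.450 + √(11.903 + 1536.64) = 35.9015 m/s.

Maximum speed ≈ 35.9 m/s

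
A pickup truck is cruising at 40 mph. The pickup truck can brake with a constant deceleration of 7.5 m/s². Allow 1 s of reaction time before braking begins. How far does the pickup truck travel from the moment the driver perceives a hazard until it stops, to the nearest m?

40 mph × 0.44704 = 17.8816 m/s.
Reaction distance = v·t_r = 17.8816 × 1 = 17.882 m.
Braking distance = v²/(2a) = 17.8816² / (2 × 7.500) = 319.752 / 15.000 = 21.317 m.
Total = 17.882 + 21.317 = 39.199 m.

Total stopping distance ≈ 39 m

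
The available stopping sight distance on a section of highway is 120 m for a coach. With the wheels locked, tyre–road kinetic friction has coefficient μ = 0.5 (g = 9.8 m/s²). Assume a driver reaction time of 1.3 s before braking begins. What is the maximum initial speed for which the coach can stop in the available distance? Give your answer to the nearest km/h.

Maximum speed ≈ 103 km/h

a = μg = 0.5 × 9.8 = 4.900 m/s².
Stopping distance: v·t_r + v²/(2a) = 120 with t_r = 1.3 s and a = 4.900 m/s².
So v² + 12.740 v − 1176.00 = 0.
Positive root: v = −a·t_r + √((a·t_r)² + 2a·d) = −6.370 + √(40.577 + 1176.00) = 28.5095 m/s.
28.5095 m/s × 3.6 = 102.634 km/h.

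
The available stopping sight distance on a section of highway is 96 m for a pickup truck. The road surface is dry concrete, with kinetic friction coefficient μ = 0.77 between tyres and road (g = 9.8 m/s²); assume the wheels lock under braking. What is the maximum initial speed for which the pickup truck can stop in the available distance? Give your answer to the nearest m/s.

a = μg = 0.77 × 9.8 = 7.546 m/s².
v²/(2a) = d ⇒ v = √(2 × 7.546 × 96) = √1448.83 = 38.0635 m/s.

Maximum speed ≈ 38 m/s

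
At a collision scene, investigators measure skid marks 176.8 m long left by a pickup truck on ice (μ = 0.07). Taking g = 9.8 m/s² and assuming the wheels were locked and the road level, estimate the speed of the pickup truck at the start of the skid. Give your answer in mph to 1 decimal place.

Initial speed ≈ 34.8 mph

Deceleration a = μg = 0.07 × 9.8 = 0.686 m/s².
v = √(2a·d) = √(2 × 0.686 × 176.8) = √242.570 = 15.5747 m/s.
= 15.5747 ÷ 0.44704 = 34.840 mph.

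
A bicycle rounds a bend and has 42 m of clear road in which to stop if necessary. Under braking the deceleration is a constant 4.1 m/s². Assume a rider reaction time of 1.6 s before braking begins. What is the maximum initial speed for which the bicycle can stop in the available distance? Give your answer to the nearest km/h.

Maximum speed ≈ 47 km/h

Stopping distance: v·t_r + v²/(2a) = 42 with t_r = 1.6 s and a = 4.100 m/s².
So v² + 13.120 v − 344.40 = 0.
Positive root: v = −a·t_r + √((a·t_r)² + 2a·d) = −6.560 + √(43.034 + 344.40) = 13.1233 m/s.
13.1233 m/s × 3.6 = 47.244 km/h.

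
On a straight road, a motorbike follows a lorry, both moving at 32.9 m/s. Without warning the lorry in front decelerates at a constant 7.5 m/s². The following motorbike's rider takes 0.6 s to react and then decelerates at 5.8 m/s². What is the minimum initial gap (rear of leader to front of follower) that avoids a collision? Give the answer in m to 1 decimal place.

Leader travels v²/(2a_L) = 1082.410 / 15.000 = 72.161 m before stopping.
Follower covers v·t_r = 32.9000 × 0.6 = 19.740 m while reacting, then v²/(2a_F) = 1082.410 / 11.600 = 93.311 m while braking, for a total of 19.740 + 93.311 = 113.051 m.
Since a_F ≤ a_L and the follower starts braking later, the follower is never slower than the leader, so the closest approach is when both have stopped.
Minimum gap = 113.051 − 72.161 = 40.890 m.

Minimum gap ≈ 40.9 m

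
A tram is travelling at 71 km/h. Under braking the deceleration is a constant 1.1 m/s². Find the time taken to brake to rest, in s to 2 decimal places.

Braking time ≈ 17.93 s

71 km/h ÷ 3.6 = 19.7222 m/s.
Braking time = v/a = 19.7222 / 1.100 = 17.929 s.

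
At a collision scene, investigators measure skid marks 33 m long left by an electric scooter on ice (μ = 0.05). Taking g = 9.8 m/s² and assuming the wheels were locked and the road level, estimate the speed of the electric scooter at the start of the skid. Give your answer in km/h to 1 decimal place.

Deceleration a = μg = 0.05 × 9.8 = 0.490 m/s².
v = √(2a·d) = √(2 × 0.490 × 33) = √32.340 = 5.6868 m/s.
= 5.6868 × 3.6 = 20.472 km/h.

Initial speed ≈ 20.5 km/h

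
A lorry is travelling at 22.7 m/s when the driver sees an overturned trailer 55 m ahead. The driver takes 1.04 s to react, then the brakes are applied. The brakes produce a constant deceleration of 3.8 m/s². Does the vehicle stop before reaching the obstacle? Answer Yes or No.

Reaction distance = 22.7000 × 1.04 = 23.608 m.
Braking distance = v²/(2a) = 515.290 / 7.600 = 67.801 m.
Total stopping distance = 23.608 + 67.801 = 91.409 m, vs 55 m available — it cannot stop in time and overshoots by 91.409 − 55 = 36.409 m.

No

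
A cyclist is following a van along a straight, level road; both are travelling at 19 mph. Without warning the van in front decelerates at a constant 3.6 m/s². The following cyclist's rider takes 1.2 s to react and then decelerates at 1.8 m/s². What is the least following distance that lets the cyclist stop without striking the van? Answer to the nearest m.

19 mph × 0.44704 = 8.4938 m/s.
Leader travels v²/(2a_L) = 72.145 / 7.200 = 10.020 m before stopping.
Follower covers v·t_r = 8.4938 × 1.2 = 10.193 m while reacting, then v²/(2a_F) = 72.145 / 3.600 = 20.040 m while braking, for a total of 10.193 + 20.040 = 30.233 m.
Since a_F ≤ a_L and the follower starts braking later, the follower is never slower than the leader, so the closest approach is when both have stopped.
Minimum gap = 30.233 − 10.020 = 20.213 m.

Minimum gap ≈ 20 m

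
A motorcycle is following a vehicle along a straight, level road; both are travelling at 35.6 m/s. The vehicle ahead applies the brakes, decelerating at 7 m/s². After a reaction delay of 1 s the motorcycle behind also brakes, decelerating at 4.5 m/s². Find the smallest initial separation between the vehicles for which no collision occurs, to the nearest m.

Leader travels v²/(2a_L) = 1267.360 / 14.000 = 90.526 m before stopping.
Follower covers v·t_r = 35.6000 × 1 = 35.600 m while reacting, then v²/(2a_F) = 1267.360 / 9.000 = 140.818 m while braking, for a total of 35.600 + 140.818 = 176.418 m.
Since a_F ≤ a_L and the follower starts braking later, the follower is never slower than the leader, so the closest approach is when both have stopped.
Minimum gap = 176.418 − 90.526 = 85.892 m.

Minimum gap ≈ 86 m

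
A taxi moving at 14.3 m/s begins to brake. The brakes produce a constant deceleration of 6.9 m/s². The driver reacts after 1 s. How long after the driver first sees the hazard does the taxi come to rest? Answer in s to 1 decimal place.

Total time ≈ 3.1 s

Braking time = v/a = 14.3000 / 6.900 = 2.072 s.
Total = 1 + 2.072 = 3.072 s.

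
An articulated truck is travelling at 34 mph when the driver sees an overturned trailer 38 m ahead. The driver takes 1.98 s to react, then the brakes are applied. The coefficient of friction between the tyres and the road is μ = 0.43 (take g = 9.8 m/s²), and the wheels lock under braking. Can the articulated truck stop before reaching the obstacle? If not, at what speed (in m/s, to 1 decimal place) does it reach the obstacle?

34 mph × 0.44704 = 15.1994 m/s.
a = μg = 0.43 × 9.8 = 4.214 m/s².
Reaction distance = 15.1994 × 1.98 = 30.095 m.
Braking distance needed to stop: v²/(2a) = 231.022 / 8.428 = 27.411 m, so total needed = 30.095 + 27.411 = 57.506 m > 38 m — it cannot stop.
Distance remaining when braking begins: 38 − 30.095 = 7.905 m.
v² = v₀² − 2a·d = 231.022 − 2 × 4.214 × 7.905 = 164.399 m²/s².
v = √164.399 = 12.822 m/s.

No — it strikes the obstacle at 12.8 m/s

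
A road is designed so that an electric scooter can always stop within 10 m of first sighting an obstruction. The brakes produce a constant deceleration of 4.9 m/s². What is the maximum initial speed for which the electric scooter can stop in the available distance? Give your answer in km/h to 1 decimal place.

Maximum speed ≈ 35.6 km/h

v²/(2a) = d ⇒ v = √(2 × 4.900 × 10) = √98.00 = 9.8995 m/s.
9.8995 m/s × 3.6 = 35.638 km/h.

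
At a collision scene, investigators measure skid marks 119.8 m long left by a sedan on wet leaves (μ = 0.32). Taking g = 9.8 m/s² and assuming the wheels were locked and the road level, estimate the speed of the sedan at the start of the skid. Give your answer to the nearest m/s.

Initial speed ≈ 27 m/s

Deceleration a = μg = 0.32 × 9.8 = 3.136 m/s².
v = √(2a·d) = √(2 × 3.136 × 119.8) = √751.386 = 27.4114 m/s.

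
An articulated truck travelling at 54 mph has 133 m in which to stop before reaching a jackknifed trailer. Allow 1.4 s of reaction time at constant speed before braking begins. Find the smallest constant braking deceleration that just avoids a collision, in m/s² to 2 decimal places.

Required deceleration ≈ 2.94 m/s²

54 mph × 0.44704 = 24.1402 m/s.
Distance covered during reaction = 24.1402 × 1.4 = 33.796 m.
Distance available for braking: 133 − 33.796 = 99.204 m.
v² = 2a·d ⇒ a = v²/(2d) = 24.1402² / (2 × 99.204) = 582.749 / 198.408 = 2.9371 m/s².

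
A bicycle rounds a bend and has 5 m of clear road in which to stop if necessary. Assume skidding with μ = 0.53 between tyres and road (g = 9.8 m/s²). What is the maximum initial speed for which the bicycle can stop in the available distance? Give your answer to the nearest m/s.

Maximum speed ≈ 7 m/s

a = μg = 0.53 × 9.8 = 5.194 m/s².
v²/(2a) = d ⇒ v = √(2 × 5.194 × 5) = √51.94 = 7.2069 m/s.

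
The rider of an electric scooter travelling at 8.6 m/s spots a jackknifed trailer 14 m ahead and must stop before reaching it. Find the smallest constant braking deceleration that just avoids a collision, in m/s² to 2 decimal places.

Required deceleration ≈ 2.64 m/s²

v² = 2a·d ⇒ a = v²/(2d) = 8.6000² / (2 × 14.000) = 73.960 / 28.000 = 2.6414 m/s².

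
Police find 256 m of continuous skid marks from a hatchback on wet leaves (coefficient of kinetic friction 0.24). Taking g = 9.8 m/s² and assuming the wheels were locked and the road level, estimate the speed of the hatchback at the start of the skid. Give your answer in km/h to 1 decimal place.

Initial speed ≈ 124.9 km/h

Deceleration a = μg = 0.24 × 9.8 = 2.352 m/s².
v = √(2a·d) = √(2 × 2.352 × 256) = √1204.224 = 34.7019 m/s.
= 34.7019 × 3.6 = 124.927 km/h.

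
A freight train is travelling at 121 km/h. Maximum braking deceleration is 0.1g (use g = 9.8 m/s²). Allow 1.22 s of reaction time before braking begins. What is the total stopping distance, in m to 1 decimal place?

121 km/h ÷ 3.6 = 33.6111 m/s.
a = 0.1 × 9.8 = 0.980 m/s².
Reaction distance = v·t_r = 33.6111 × 1.22 = 41.006 m.
Braking distance = v²/(2a) = 33.6111² / (2 × 0.980) = 1129.706 / 1.960 = 576.381 m.
Total = 41.006 + 576.381 = 617.387 m.

Total stopping distance ≈ 617.4 m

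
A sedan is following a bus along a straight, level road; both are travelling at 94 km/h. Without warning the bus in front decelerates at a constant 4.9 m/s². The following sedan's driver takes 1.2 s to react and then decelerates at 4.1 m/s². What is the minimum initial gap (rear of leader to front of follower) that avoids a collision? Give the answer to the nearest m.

Minimum gap ≈ 45 m

94 km/h ÷ 3.6 = 26.1111 m/s.
Leader travels v²/(2a_L) = 681.790 / 9.800 = 69.570 m before stopping.
Follower covers v·t_r = 26.1111 × 1.2 = 31.333 m while reacting, then v²/(2a_F) = 681.790 / 8.200 = 83.145 m while braking, for a total of 31.333 + 83.145 = 114.478 m.
Since a_F ≤ a_L and the follower starts braking later, the follower is never slower than the leader, so the closest approach is when both have stopped.
Minimum gap = 114.478 − 69.570 = 44.908 m.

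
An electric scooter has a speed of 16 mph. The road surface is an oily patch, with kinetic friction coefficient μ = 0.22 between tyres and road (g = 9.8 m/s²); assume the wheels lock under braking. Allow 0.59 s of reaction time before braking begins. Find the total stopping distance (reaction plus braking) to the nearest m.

Total stopping distance ≈ 16 m

16 mph × 0.44704 = 7.1526 m/s.
a = μg = 0.22 × 9.8 = 2.156 m/s².
Reaction distance = v·t_r = 7.1526 × 0.59 = 4.220 m.
Braking distance = v²/(2a) = 7.1526² / (2 × 2.156) = 51.160 / 4.312 = 11.865 m.
Total = 4.220 + 11.865 = 16.085 m.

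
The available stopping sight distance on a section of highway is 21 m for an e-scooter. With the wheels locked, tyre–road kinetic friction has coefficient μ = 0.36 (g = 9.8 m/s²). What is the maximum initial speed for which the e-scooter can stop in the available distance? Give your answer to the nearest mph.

Maximum speed ≈ 27 mph

a = μg = 0.36 × 9.8 = 3.528 m/s².
v²/(2a) = d ⇒ v = √(2 × 3.528 × 21) = √148.18 = 12.1729 m/s.
12.1729 m/s ÷ 0.44704 = 27.230 mph.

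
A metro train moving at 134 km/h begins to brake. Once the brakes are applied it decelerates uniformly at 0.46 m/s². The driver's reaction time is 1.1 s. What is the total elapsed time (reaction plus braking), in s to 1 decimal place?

Total time ≈ 82.0 s

134 km/h ÷ 3.6 = 37.2222 m/s.
Braking time = v/a = 37.2222 / 0.460 = 80.918 s.
Total = 1.1 + 80.918 = 82.018 s.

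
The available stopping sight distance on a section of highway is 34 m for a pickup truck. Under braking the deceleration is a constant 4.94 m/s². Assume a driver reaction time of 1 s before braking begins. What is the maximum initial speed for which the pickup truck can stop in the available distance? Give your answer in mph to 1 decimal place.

Maximum speed ≈ 31.4 mph

Stopping distance: v·t_r + v²/(2a) = 34 with t_r = 1 s and a = 4.940 m/s².
So v² + 9.880 v − 335.92 = 0.
Positive root: v = −a·t_r + √((a·t_r)² + 2a·d) = −4.940 + √(24.404 + 335.92) = 14.0422 m/s.
14.0422 m/s ÷ 0.44704 = 31.412 mph.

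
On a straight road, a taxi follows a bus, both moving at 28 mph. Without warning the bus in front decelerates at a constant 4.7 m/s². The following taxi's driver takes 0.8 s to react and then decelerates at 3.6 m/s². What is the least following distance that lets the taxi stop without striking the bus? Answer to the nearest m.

Minimum gap ≈ 15 m

28 mph × 0.44704 = 12.5171 m/s.
Leader travels v²/(2a_L) = 156.678 / 9.400 = 16.668 m before stopping.
Follower covers v·t_r = 12.5171 × 0.8 = 10.014 m while reacting, then v²/(2a_F) = 156.678 / 7.200 = 21.761 m while braking, for a total of 10.014 + 21.761 = 31.775 m.
Since a_F ≤ a_L and the follower starts braking later, the follower is never slower than the leader, so the closest approach is when both have stopped.
Minimum gap = 31.775 − 16.668 = 15.107 m.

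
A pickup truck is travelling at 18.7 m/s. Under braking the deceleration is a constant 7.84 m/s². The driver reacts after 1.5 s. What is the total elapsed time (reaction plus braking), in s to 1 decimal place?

Braking time = v/a = 18.7000 / 7.840 = 2.385 s.
Total = 1.5 + 2.385 = 3.885 s.

Total time ≈ 3.9 s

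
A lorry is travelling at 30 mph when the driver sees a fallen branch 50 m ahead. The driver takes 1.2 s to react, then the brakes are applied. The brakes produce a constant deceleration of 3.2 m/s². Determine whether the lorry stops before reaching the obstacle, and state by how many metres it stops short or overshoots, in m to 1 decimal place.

Yes — it stops 5.8 m short of the obstacle

30 mph × 0.44704 = 13.4112 m/s.
Reaction distance = 13.4112 × 1.2 = 16.093 m.
Braking distance = v²/(2a) = 179.860 / 6.400 = 28.103 m.
Total stopping distance = 16.093 + 28.103 = 44.196 m, vs 50 m available — it stops with 50 − 44.196 = 5.804 m to spare.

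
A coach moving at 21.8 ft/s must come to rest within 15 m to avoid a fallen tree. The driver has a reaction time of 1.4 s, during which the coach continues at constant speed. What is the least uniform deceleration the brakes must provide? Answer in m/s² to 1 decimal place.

21.8 ft/s × 0.3048 = 6.6446 m/s.
Distance covered during reaction = 6.6446 × 1.4 = 9.302 m.
Distance available for braking: 15 − 9.302 = 5.698 m.
v² = 2a·d ⇒ a = v²/(2d) = 6.6446² / (2 × 5.698) = 44.151 / 11.396 = 3.8743 m/s².

Required deceleration ≈ 3.9 m/s²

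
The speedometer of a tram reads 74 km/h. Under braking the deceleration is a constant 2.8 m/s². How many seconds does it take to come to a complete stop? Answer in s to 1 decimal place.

74 km/h ÷ 3.6 = 20.5556 m/s.
Braking time = v/a = 20.5556 / 2.800 = 7.341 s.

Braking time ≈ 7.3 s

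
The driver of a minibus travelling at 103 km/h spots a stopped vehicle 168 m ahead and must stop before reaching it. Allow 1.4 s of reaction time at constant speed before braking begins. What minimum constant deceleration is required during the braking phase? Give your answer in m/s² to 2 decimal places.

103 km/h ÷ 3.6 = 28.6111 m/s.
Distance covered during reaction = 28.6111 × 1.4 = 40.056 m.
Distance available for braking: 168 − 40.056 = 127.944 m.
v² = 2a·d ⇒ a = v²/(2d) = 28.6111² / (2 × 127.944) = 818.595 / 255.888 = 3.1990 m/s².

Required deceleration ≈ 3.20 m/s²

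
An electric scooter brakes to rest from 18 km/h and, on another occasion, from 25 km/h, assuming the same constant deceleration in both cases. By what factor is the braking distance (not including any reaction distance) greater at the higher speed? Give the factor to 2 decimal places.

Factor ≈ 1.93

Braking distance d = v²/(2a), so with a fixed, d ∝ v².
Factor = (25/18)² = 1.3889² = 1.9290.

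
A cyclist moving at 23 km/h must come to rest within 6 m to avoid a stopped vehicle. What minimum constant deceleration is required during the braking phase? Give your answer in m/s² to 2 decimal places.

23 km/h ÷ 3.6 = 6.3889 m/s.
v² = 2a·d ⇒ a = v²/(2d) = 6.3889² / (2 × 6.000) = 40.818 / 12.000 = 3.4015 m/s².

Required deceleration ≈ 3.40 m/s²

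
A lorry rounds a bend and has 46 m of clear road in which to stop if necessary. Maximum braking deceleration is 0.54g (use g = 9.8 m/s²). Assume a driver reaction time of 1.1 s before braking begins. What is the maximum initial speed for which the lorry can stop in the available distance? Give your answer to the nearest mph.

a = 0.54 × 9.8 = 5.292 m/s².
Stopping distance: v·t_r + v²/(2a) = 46 with t_r = 1.1 s and a = 5.292 m/s².
So v² + 11.642 v − 486.86 = 0.
Positive root: v = −a·t_r + √((a·t_r)² + 2a·d) = −5.821 + √(33.884 + 486.86) = 16.9988 m/s.
16.9988 m/s ÷ 0.44704 = 38.025 mph.

Maximum speed ≈ 38 mph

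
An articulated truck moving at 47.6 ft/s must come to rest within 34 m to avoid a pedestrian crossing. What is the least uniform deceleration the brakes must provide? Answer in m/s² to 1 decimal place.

47.6 ft/s × 0.3048 = 14.5085 m/s.
v² = 2a·d ⇒ a = v²/(2d) = 14.5085² / (2 × 34.000) = 210.497 / 68.000 = 3.0955 m/s².

Required deceleration ≈ 3.1 m/s²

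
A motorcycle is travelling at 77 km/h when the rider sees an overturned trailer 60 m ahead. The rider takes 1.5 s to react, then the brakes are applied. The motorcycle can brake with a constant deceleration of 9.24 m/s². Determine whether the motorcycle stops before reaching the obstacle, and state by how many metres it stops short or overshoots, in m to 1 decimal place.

Yes — it stops 3.2 m short of the obstacle

77 km/h ÷ 3.6 = 21.3889 m/s.
Reaction distance = 21.3889 × 1.5 = 32.083 m.
Braking distance = v²/(2a) = 457.485 / 18.480 = 24.756 m.
Total stopping distance = 32.083 + 24.756 = 56.839 m, vs 60 m available — it stops with 60 − 56.839 = 3.161 m to spare.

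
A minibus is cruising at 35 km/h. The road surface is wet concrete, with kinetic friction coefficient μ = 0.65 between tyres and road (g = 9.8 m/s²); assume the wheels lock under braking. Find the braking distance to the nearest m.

Braking distance ≈ 7 m

35 km/h ÷ 3.6 = 9.7222 m/s.
a = μg = 0.65 × 9.8 = 6.370 m/s².
Braking distance = v²/(2a) = 9.7222² / (2 × 6.370) = 94.521 / 12.740 = 7.419 m.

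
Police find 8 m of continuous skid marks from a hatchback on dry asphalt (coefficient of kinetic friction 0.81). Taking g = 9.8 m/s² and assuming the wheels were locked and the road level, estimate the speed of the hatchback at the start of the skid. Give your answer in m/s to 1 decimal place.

Initial speed ≈ 11.3 m/s

Deceleration a = μg = 0.81 × 9.8 = 7.938 m/s².
v = √(2a·d) = √(2 × 7.938 × 8) = √127.008 = 11.2698 m/s.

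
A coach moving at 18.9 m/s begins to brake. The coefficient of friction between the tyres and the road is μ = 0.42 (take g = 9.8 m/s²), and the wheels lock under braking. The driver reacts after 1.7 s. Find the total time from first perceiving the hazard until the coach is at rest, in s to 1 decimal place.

Total time ≈ 6.3 s

a = μg = 0.42 × 9.8 = 4.116 m/s².
Braking time = v/a = 18.9000 / 4.116 = 4.592 s.
Total = 1.7 + 4.592 = 6.292 s.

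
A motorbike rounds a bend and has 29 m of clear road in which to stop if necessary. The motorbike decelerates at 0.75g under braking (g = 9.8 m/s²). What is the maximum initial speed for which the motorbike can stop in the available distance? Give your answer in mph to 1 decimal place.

a = 0.75 × 9.8 = 7.350 m/s².
v²/(2a) = d ⇒ v = √(2 × 7.350 × 29) = √426.30 = 20.6470 m/s.
20.6470 m/s ÷ 0.44704 = 46.186 mph.

Maximum speed ≈ 46.2 mph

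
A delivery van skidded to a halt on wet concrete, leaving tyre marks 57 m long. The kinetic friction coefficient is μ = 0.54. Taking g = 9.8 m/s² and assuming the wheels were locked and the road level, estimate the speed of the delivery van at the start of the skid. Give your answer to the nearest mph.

Deceleration a = μg = 0.54 × 9.8 = 5.292 m/s².
v = √(2a·d) = √(2 × 5.292 × 57) = √603.288 = 24.5619 m/s.
= 24.5619 ÷ 0.44704 = 54.943 mph.

Initial speed ≈ 55 mph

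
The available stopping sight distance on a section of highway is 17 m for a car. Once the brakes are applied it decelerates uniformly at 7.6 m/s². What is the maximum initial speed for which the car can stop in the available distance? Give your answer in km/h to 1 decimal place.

Maximum speed ≈ 57.9 km/h

v²/(2a) = d ⇒ v = √(2 × 7.600 × 17) = √258.40 = 16.0748 m/s.
16.0748 m/s × 3.6 = 57.869 km/h.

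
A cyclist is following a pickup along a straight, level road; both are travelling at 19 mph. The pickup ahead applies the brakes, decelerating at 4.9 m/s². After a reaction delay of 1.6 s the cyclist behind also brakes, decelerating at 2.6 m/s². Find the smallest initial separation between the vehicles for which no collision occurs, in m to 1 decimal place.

19 mph × 0.44704 = 8.4938 m/s.
Leader travels v²/(2a_L) = 72.145 / 9.800 = 7.362 m before stopping.
Follower covers v·t_r = 8.4938 × 1.6 = 13.590 m while reacting, then v²/(2a_F) = 72.145 / 5.200 = 13.874 m while braking, for a total of 13.590 + 13.874 = 27.464 m.
Since a_F ≤ a_L and the follower starts braking later, the follower is never slower than the leader, so the closest approach is when both have stopped.
Minimum gap = 27.464 − 7.362 = 20.102 m.

Minimum gap ≈ 20.1 m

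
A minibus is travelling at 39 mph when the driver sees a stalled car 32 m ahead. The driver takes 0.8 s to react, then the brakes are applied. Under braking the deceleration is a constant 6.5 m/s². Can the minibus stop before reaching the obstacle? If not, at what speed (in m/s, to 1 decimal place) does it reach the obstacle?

No — it strikes the obstacle at 8.3 m/s

39 mph × 0.44704 = 17.4346 m/s.
Reaction distance = 17.4346 × 0.8 = 13.948 m.
Braking distance needed to stop: v²/(2a) = 303.965 / 13.000 = 23.382 m, so total needed = 13.948 + 23.382 = 37.330 m > 32 m — it cannot stop.
Distance remaining when braking begins: 32 − 13.948 = 18.052 m.
v² = v₀² − 2a·d = 303.965 − 2 × 6.500 × 18.052 = 69.289 m²/s².
v = √69.289 = 8.324 m/s.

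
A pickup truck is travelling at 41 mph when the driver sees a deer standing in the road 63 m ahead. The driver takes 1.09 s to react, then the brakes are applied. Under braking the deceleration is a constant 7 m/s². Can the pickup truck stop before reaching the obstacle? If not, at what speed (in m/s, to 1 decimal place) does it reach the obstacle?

Yes — it stops about 19.0 m short of the obstacle, so it never reaches it

41 mph × 0.44704 = 18.3286 m/s.
Reaction distance = 18.3286 × 1.09 = 19.978 m.
Braking distance = v²/(2a) = 335.938 / 14.000 = 23.996 m.
Total stopping distance = 19.978 + 23.996 = 43.974 m, vs 63 m available — it stops with 63 − 43.974 = 19.026 m to spare.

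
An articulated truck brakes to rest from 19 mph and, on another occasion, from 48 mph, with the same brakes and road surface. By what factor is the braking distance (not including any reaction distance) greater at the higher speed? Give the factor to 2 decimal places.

Factor ≈ 6.38

Braking distance d = v²/(2a), so with a fixed, d ∝ v².
Factor = (48/19)² = 2.5263² = 6.3822.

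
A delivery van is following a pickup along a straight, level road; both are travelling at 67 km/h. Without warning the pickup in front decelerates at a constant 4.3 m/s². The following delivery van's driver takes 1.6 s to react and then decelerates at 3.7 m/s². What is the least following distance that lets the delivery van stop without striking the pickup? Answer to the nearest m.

Minimum gap ≈ 36 m

67 km/h ÷ 3.6 = 18.6111 m/s.
Leader travels v²/(2a_L) = 346.373 / 8.600 = 40.276 m before stopping.
Follower covers v·t_r = 18.6111 × 1.6 = 29.778 m while reacting, then v²/(2a_F) = 346.373 / 7.400 = 46.807 m while braking, for a total of 29.778 + 46.807 = 76.585 m.
Since a_F ≤ a_L and the follower starts braking later, the follower is never slower than the leader, so the closest approach is when both have stopped.
Minimum gap = 76.585 − 40.276 = 36.309 m.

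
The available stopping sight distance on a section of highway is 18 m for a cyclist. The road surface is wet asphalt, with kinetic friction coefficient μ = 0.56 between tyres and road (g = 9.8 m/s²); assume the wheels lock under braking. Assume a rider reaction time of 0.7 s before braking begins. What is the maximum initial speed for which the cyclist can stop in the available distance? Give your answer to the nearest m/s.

Maximum speed ≈ 11 m/s

a = μg = 0.56 × 9.8 = 5.488 m/s².
Stopping distance: v·t_r + v²/(2a) = 18 with t_r = 0.7 s and a = 5.488 m/s².
So v² + 7.683 v − 197.57 = 0.
Positive root: v = −a·t_r + √((a·t_r)² + 2a·d) = −3.842 + √(14.761 + 197.57) = 10.7296 m/s.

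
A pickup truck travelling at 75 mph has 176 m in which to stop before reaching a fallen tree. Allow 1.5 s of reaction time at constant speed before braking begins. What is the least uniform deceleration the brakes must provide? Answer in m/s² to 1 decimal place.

Required deceleration ≈ 4.5 m/s²

75 mph × 0.44704 = 33.5280 m/s.
Distance covered during reaction = 33.5280 × 1.5 = 50.292 m.
Distance available for braking: 176 − 50.292 = 125.708 m.
v² = 2a·d ⇒ a = v²/(2d) = 33.5280² / (2 × 125.708) = 1124.127 / 251.416 = 4.4712 m/s².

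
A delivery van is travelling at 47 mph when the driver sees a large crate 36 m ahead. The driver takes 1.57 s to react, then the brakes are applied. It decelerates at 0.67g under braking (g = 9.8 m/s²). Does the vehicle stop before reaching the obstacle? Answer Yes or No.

No

47 mph × 0.44704 = 21.0109 m/s.
a = 0.67 × 9.8 = 6.566 m/s².
Reaction distance = 21.0109 × 1.57 = 32.987 m.
Braking distance = v²/(2a) = 441.458 / 13.132 = 33.617 m.
Total stopping distance = 32.987 + 33.617 = 66.604 m, vs 36 m available — it cannot stop in time and overshoots by 66.604 − 36 = 30.604 m.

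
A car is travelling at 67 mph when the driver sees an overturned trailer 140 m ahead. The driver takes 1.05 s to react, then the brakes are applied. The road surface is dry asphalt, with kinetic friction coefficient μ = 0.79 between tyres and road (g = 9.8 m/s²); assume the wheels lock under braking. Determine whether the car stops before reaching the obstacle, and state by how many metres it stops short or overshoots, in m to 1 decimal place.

67 mph × 0.44704 = 29.9517 m/s.
a = μg = 0.79 × 9.8 = 7.742 m/s².
Reaction distance = 29.9517 × 1.05 = 31.449 m.
Braking distance = v²/(2a) = 897.104 / 15.484 = 57.937 m.
Total stopping distance = 31.449 + 57.937 = 89.386 m, vs 140 m available — it stops with 140 − 89.386 = 50.614 m to spare.

Yes — it stops 50.6 m short of the obstacle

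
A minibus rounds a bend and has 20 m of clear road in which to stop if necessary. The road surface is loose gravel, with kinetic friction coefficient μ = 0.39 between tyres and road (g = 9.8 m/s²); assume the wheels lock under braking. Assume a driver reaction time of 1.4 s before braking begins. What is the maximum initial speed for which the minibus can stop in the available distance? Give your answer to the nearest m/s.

Maximum speed ≈ 8 m/s

a = μg = 0.39 × 9.8 = 3.822 m/s².
Stopping distance: v·t_r + v²/(2a) = 20 with t_r = 1.4 s and a = 3.822 m/s².
So v² + 10.702 v − 152.88 = 0.
Positive root: v = −a·t_r + √((a·t_r)² + 2a·d) = −5.351 + √(28.633 + 152.88) = 8.1217 m/s.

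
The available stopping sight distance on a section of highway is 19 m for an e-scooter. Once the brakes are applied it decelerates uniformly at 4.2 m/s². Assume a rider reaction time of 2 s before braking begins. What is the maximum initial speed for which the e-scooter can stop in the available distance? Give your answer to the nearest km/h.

Stopping distance: v·t_r + v²/(2a) = 19 with t_r = 2 s and a = 4.200 m/s².
So v² + 16.800 v − 159.60 = 0.
Positive root: v = −a·t_r + √((a·t_r)² + 2a·d) = −8.400 + √(70.560 + 159.60) = 6.7710 m/s.
6.7710 m/s × 3.6 = 24.376 km/h.

Maximum speed ≈ 24 km/h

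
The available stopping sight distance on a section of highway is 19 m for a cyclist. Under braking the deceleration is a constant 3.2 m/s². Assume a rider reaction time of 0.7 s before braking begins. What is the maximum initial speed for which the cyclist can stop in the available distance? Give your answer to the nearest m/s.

Maximum speed ≈ 9 m/s

Stopping distance: v·t_r + v²/(2a) = 19 with t_r = 0.7 s and a = 3.200 m/s².
So v² + 4.480 v − 121.60 = 0.
Positive root: v = −a·t_r + √((a·t_r)² + 2a·d) = −2.240 + √(5.018 + 121.60) = 9.0125 m/s.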